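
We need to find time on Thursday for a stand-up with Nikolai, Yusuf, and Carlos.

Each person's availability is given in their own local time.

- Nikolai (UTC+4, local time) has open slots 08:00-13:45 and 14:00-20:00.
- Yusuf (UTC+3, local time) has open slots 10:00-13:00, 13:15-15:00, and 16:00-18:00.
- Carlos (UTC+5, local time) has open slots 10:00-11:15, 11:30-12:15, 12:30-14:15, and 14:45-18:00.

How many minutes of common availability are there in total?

225 minutes

Nikolai → UTC: 04:00–09:45, 10:00–16:00.
Yusuf → UTC: 07:00–10:00, 10:15–12:00, 13:00–15:00.
Carlos → UTC: 05:00–06:15, 06:30–07:15, 07:30–09:15, 09:45–13:00.
Nikolai ∩ Yusuf: 07:00–09:45, 10:15–12:00, 13:00–15:00.
Nikolai ∩ Yusuf ∩ Carlos: 07:00–07:15, 07:30–09:15, 10:15–12:00.
Total common minutes: 15 + 105 + 105 = 225.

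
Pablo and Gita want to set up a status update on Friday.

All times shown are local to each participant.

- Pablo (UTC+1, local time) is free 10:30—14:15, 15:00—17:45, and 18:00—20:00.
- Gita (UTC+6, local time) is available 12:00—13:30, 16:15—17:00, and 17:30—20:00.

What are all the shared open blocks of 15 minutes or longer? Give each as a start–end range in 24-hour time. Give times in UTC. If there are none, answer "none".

Pablo → UTC: 09:30–13:15, 14:00–16:45, 17:00–19:00.
Gita → UTC: 06:00–07:30, 10:15–11:00, 11:30–14:00.
Pablo ∩ Gita: 10:15–11:00, 11:30–13:15.
Windows ≥ 15 min: 10:15–11:00, 11:30–13:15.

10:15–11:00, 11:30–13:15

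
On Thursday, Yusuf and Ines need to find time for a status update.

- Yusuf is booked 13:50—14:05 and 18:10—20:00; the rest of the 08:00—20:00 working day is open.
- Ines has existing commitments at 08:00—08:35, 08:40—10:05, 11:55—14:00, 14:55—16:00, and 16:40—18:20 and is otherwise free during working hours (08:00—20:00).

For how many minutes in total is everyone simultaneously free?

Yusuf free within 08:00–20:00: 08:00–13:50, 14:05–18:10.
Ines free within 08:00–20:00: 08:35–08:40, 10:05–11:55, 14:00–14:55, 16:00–16:40, 18:20–20:00.
Yusuf ∩ Ines: 08:35–08:40, 10:05–11:55, 14:05–14:55, 16:00–16:40.
Total common minutes: 5 + 110 + 50 + 40 = 205.

205 minutes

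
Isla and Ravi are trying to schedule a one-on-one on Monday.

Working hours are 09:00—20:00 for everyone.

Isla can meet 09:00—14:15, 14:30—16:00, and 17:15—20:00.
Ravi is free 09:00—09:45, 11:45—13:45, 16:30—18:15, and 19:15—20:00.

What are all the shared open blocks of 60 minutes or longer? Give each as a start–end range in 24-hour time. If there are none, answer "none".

Isla ∩ Ravi: 09:00–09:45, 11:45–13:45, 17:15–18:15, 19:15–20:00.
Windows ≥ 60 min: 11:45–13:45, 17:15–18:15.

11:45–13:45, 17:15–18:15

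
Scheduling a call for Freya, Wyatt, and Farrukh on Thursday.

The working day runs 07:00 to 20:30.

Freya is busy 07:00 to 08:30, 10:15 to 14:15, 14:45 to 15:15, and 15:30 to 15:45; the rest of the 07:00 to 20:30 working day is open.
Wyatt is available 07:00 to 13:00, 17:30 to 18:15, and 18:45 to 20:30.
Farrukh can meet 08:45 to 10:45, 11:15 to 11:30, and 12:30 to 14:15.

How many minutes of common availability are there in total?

Freya free within 07:00–20:30: 08:30–10:15, 14:15–14:45, 15:15–15:30, 15:45–20:30.
Freya ∩ Wyatt: 08:30–10:15, 17:30–18:15, 18:45–20:30.
Freya ∩ Wyatt ∩ Farrukh: 08:45–10:15.
Total common minutes: 90.

90 minutes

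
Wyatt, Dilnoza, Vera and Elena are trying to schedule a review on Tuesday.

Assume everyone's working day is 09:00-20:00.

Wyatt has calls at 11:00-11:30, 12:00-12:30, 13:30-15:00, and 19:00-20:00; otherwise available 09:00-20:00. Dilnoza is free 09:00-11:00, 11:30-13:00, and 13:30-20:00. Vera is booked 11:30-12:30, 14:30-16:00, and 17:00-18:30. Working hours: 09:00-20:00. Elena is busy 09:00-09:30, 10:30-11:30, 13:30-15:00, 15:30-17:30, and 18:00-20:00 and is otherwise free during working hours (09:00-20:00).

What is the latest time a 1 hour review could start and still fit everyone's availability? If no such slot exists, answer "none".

09:30

Wyatt free within 09:00–20:00: 09:00–11:00, 11:30–12:00, 12:30–13:30, 15:00–19:00.
Vera free within 09:00–20:00: 09:00–11:30, 12:30–14:30, 16:00–17:00, 18:30–20:00.
Elena free within 09:00–20:00: 09:30–10:30, 11:30–13:30, 15:00–15:30, 17:30–18:00.
Wyatt ∩ Dilnoza: 09:00–11:00, 11:30–12:00, 12:30–13:00, 15:00–19:00.
Wyatt ∩ Dilnoza ∩ Vera: 09:00–11:00, 12:30–13:00, 16:00–17:00, 18:30–19:00.
Wyatt ∩ Dilnoza ∩ Vera ∩ Elena: 09:30–10:30, 12:30–13:00.
Windows ≥ 60 min: 09:30–10:30.
Latest start in the last window 09:30–10:30 is 10:30 − 60 min = 09:30.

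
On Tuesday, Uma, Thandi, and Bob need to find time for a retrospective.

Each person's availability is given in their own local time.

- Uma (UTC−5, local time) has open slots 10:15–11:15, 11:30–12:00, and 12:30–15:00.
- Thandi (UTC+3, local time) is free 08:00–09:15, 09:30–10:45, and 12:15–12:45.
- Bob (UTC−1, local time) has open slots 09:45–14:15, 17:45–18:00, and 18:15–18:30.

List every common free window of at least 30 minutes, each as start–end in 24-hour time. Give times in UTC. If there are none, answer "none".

Uma → UTC: 15:15–16:15, 16:30–17:00, 17:30–20:00.
Thandi → UTC: 05:00–06:15, 06:30–07:45, 09:15–09:45.
Bob → UTC: 10:45–15:15, 18:45–19:00, 19:15–19:30.
Uma ∩ Thandi: (none).
Uma ∩ Thandi ∩ Bob: (none).
Windows ≥ 30 min: (none).

none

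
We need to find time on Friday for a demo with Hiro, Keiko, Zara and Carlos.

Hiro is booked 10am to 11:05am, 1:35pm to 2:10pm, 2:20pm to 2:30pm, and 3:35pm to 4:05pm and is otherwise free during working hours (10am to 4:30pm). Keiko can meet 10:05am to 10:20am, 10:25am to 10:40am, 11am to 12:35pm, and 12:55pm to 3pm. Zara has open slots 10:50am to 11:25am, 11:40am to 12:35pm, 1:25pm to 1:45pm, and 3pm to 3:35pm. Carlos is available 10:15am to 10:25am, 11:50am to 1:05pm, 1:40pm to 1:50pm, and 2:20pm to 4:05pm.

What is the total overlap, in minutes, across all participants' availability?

Hiro free within 10:00–16:30: 11:05–13:35, 14:10–14:20, 14:30–15:35, 16:05–16:30.
Hiro ∩ Keiko: 11:05–12:35, 12:55–13:35, 14:10–14:20, 14:30–15:00.
Hiro ∩ Keiko ∩ Zara: 11:05–11:25, 11:40–12:35, 13:25–13:35.
Hiro ∩ Keiko ∩ Zara ∩ Carlos: 11:50–12:35.
Total common minutes: 45.

45 minutes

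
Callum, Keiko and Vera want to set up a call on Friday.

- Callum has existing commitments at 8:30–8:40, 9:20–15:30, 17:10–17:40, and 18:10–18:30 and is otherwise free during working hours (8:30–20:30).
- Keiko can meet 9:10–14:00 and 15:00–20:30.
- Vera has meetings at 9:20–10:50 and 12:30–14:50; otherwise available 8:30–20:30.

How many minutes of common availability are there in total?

Callum free within 08:30–20:30: 08:40–09:20, 15:30–17:10, 17:40–18:10, 18:30–20:30.
Vera free within 08:30–20:30: 08:30–09:20, 10:50–12:30, 14:50–20:30.
Callum ∩ Keiko: 09:10–09:20, 15:30–17:10, 17:40–18:10, 18:30–20:30.
Callum ∩ Keiko ∩ Vera: 09:10–09:20, 15:30–17:10, 17:40–18:10, 18:30–20:30.
Total common minutes: 10 + 100 + 30 + 120 = 260.

260 minutes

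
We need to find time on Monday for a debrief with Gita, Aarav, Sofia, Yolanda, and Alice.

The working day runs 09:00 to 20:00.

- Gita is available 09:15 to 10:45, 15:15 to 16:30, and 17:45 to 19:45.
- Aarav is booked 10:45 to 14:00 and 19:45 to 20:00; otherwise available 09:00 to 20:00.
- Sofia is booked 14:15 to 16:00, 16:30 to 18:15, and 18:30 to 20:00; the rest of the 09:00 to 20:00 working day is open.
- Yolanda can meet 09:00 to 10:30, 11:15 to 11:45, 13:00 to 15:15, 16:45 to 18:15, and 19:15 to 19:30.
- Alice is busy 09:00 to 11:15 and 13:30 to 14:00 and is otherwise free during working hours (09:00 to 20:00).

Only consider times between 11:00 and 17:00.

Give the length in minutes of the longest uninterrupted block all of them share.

Aarav free within 09:00–20:00: 09:00–10:45, 14:00–19:45.
Sofia free within 09:00–20:00: 09:00–14:15, 16:00–16:30, 18:15–18:30.
Alice free within 09:00–20:00: 11:15–13:30, 14:00–20:00.
Gita ∩ Aarav: 09:15–10:45, 15:15–16:30, 17:45–19:45.
Gita ∩ Aarav ∩ Sofia: 09:15–10:45, 16:00–16:30, 18:15–18:30.
Gita ∩ Aarav ∩ Sofia ∩ Yolanda: 09:15–10:30.
Gita ∩ Aarav ∩ Sofia ∩ Yolanda ∩ Alice: (none).
Restricted to 11:00–17:00: (none).
No common window.

0 minutes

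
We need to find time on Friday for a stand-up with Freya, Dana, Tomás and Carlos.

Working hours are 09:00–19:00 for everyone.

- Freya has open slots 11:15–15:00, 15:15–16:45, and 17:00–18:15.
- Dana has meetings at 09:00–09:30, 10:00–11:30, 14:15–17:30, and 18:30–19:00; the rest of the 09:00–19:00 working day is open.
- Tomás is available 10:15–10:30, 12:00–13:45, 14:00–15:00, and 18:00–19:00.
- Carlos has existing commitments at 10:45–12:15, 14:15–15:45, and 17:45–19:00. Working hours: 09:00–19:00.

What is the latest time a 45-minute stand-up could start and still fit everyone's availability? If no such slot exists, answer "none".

Dana free within 09:00–19:00: 09:30–10:00, 11:30–14:15, 17:30–18:30.
Carlos free within 09:00–19:00: 09:00–10:45, 12:15–14:15, 15:45–17:45.
Freya ∩ Dana: 11:30–14:15, 17:30–18:15.
Freya ∩ Dana ∩ Tomás: 12:00–13:45, 14:00–14:15, 18:00–18:15.
Freya ∩ Dana ∩ Tomás ∩ Carlos: 12:15–13:45, 14:00–14:15.
Windows ≥ 45 min: 12:15–13:45.
Latest start in the last window 12:15–13:45 is 13:45 − 45 min = 13:00.

13:00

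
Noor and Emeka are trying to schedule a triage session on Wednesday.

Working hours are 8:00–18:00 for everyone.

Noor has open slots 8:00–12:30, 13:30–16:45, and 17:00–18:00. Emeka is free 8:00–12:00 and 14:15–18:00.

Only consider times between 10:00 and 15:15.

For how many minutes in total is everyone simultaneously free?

180 minutes

Noor ∩ Emeka: 08:00–12:00, 14:15–16:45, 17:00–18:00.
Restricted to 10:00–15:15: 10:00–12:00, 14:15–15:15.
Total common minutes: 120 + 60 = 180.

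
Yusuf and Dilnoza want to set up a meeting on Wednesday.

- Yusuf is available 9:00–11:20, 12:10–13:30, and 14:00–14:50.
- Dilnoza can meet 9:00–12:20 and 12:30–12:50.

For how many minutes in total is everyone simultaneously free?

Yusuf ∩ Dilnoza: 09:00–11:20, 12:10–12:20, 12:30–12:50.
Total common minutes: 140 + 10 + 20 = 170.

170 minutes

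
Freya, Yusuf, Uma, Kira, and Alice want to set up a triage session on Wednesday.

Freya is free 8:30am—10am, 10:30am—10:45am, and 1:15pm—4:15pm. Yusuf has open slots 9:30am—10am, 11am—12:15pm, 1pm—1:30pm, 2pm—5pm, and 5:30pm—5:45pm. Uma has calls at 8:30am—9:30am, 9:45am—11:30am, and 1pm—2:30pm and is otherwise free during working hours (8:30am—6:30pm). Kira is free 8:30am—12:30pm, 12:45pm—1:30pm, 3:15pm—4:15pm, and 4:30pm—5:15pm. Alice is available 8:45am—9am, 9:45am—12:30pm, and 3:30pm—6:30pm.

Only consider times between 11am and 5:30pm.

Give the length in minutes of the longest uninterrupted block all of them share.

45 minutes

Uma free within 08:30–18:30: 09:30–09:45, 11:30–13:00, 14:30–18:30.
Freya ∩ Yusuf: 09:30–10:00, 13:15–13:30, 14:00–16:15.
Freya ∩ Yusuf ∩ Uma: 09:30–09:45, 14:30–16:15.
Freya ∩ Yusuf ∩ Uma ∩ Kira: 09:30–09:45, 15:15–16:15.
Freya ∩ Yusuf ∩ Uma ∩ Kira ∩ Alice: 15:30–16:15.
Restricted to 11:00–17:30: 15:30–16:15.
Single common window of 45 minutes.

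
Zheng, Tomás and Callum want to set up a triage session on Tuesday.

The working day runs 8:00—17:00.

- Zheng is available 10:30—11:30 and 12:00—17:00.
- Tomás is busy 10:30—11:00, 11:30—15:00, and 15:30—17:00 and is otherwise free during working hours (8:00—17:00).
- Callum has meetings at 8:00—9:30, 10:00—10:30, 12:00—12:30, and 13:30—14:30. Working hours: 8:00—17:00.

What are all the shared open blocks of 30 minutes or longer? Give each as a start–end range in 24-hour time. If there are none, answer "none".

Tomás free within 08:00–17:00: 08:00–10:30, 11:00–11:30, 15:00–15:30.
Callum free within 08:00–17:00: 09:30–10:00, 10:30–12:00, 12:30–13:30, 14:30–17:00.
Zheng ∩ Tomás: 11:00–11:30, 15:00–15:30.
Zheng ∩ Tomás ∩ Callum: 11:00–11:30, 15:00–15:30.
Windows ≥ 30 min: 11:00–11:30, 15:00–15:30.

11:00–11:30, 15:00–15:30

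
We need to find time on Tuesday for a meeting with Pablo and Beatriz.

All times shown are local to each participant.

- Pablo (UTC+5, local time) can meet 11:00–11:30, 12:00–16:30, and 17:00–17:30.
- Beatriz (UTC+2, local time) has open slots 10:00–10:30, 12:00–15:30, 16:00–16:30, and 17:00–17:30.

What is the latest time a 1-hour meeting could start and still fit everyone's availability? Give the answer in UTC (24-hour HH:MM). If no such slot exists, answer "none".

10:30

Pablo → UTC: 06:00–06:30, 07:00–11:30, 12:00–12:30.
Beatriz → UTC: 08:00–08:30, 10:00–13:30, 14:00–14:30, 15:00–15:30.
Pablo ∩ Beatriz: 08:00–08:30, 10:00–11:30, 12:00–12:30.
Windows ≥ 60 min: 10:00–11:30.
Latest start in the last window 10:00–11:30 is 11:30 − 60 min = 10:30.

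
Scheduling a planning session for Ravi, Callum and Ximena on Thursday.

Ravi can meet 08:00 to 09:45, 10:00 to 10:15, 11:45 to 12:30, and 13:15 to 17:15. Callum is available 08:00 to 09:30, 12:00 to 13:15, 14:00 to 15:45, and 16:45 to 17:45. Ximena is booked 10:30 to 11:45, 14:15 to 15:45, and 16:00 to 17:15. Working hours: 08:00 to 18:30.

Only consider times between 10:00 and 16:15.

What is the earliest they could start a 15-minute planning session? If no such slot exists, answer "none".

Ximena free within 08:00–18:30: 08:00–10:30, 11:45–14:15, 15:45–16:00, 17:15–18:30.
Ravi ∩ Callum: 08:00–09:30, 12:00–12:30, 14:00–15:45, 16:45–17:15.
Ravi ∩ Callum ∩ Ximena: 08:00–09:30, 12:00–12:30, 14:00–14:15.
Restricted to 10:00–16:15: 12:00–12:30, 14:00–14:15.
Windows ≥ 15 min: 12:00–12:30, 14:00–14:15.
Earliest such window starts at 12:00.

12:00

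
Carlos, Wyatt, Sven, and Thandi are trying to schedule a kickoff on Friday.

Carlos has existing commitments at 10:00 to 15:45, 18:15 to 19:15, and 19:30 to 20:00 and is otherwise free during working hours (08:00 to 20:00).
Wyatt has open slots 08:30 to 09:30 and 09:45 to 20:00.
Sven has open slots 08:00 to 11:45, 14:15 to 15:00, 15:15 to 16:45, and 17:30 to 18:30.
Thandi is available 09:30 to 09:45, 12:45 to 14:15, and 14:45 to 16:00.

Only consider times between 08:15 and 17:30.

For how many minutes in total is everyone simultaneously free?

15 minutes

Carlos free within 08:00–20:00: 08:00–10:00, 15:45–18:15, 19:15–19:30.
Carlos ∩ Wyatt: 08:30–09:30, 09:45–10:00, 15:45–18:15, 19:15–19:30.
Carlos ∩ Wyatt ∩ Sven: 08:30–09:30, 09:45–10:00, 15:45–16:45, 17:30–18:15.
Carlos ∩ Wyatt ∩ Sven ∩ Thandi: 15:45–16:00.
Restricted to 08:15–17:30: 15:45–16:00.
Total common minutes: 15.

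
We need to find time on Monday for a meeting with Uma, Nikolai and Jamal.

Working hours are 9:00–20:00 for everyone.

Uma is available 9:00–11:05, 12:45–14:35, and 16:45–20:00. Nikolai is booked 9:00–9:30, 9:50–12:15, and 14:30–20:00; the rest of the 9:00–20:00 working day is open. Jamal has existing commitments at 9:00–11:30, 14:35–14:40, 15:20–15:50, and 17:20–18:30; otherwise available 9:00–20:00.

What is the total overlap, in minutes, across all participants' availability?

105 minutes

Nikolai free within 09:00–20:00: 09:30–09:50, 12:15–14:30.
Jamal free within 09:00–20:00: 11:30–14:35, 14:40–15:20, 15:50–17:20, 18:30–20:00.
Uma ∩ Nikolai: 09:30–09:50, 12:45–14:30.
Uma ∩ Nikolai ∩ Jamal: 12:45–14:30.
Total common minutes: 105.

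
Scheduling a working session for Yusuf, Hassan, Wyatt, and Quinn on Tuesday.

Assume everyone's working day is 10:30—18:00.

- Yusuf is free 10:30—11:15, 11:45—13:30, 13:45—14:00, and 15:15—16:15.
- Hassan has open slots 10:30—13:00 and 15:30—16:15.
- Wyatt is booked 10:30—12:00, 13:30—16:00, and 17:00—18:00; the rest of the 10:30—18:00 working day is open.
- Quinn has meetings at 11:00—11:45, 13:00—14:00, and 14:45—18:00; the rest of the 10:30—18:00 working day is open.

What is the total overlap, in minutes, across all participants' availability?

Wyatt free within 10:30–18:00: 12:00–13:30, 16:00–17:00.
Quinn free within 10:30–18:00: 10:30–11:00, 11:45–13:00, 14:00–14:45.
Yusuf ∩ Hassan: 10:30–11:15, 11:45–13:00, 15:30–16:15.
Yusuf ∩ Hassan ∩ Wyatt: 12:00–13:00, 16:00–16:15.
Yusuf ∩ Hassan ∩ Wyatt ∩ Quinn: 12:00–13:00.
Total common minutes: 60.

60 minutes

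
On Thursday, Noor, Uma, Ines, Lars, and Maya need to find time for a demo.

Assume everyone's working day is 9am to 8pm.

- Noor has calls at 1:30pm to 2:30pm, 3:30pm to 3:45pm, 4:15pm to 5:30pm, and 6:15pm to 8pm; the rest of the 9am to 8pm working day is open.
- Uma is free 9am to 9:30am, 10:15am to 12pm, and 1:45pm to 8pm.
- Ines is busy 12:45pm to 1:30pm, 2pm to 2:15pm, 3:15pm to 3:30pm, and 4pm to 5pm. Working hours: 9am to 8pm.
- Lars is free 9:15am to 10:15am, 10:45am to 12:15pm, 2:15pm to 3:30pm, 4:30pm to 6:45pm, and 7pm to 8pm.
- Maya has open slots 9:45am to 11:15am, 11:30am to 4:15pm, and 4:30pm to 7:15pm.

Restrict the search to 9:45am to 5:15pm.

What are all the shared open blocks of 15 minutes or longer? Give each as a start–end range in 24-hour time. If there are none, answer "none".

10:45–11:15, 11:30–12:00, 14:30–15:15

Noor free within 09:00–20:00: 09:00–13:30, 14:30–15:30, 15:45–16:15, 17:30–18:15.
Ines free within 09:00–20:00: 09:00–12:45, 13:30–14:00, 14:15–15:15, 15:30–16:00, 17:00–20:00.
Noor ∩ Uma: 09:00–09:30, 10:15–12:00, 14:30–15:30, 15:45–16:15, 17:30–18:15.
Noor ∩ Uma ∩ Ines: 09:00–09:30, 10:15–12:00, 14:30–15:15, 15:45–16:00, 17:30–18:15.
Noor ∩ Uma ∩ Ines ∩ Lars: 09:15–09:30, 10:45–12:00, 14:30–15:15, 17:30–18:15.
Noor ∩ Uma ∩ Ines ∩ Lars ∩ Maya: 10:45–11:15, 11:30–12:00, 14:30–15:15, 17:30–18:15.
Restricted to 09:45–17:15: 10:45–11:15, 11:30–12:00, 14:30–15:15.
Windows ≥ 15 min: 10:45–11:15, 11:30–12:00, 14:30–15:15.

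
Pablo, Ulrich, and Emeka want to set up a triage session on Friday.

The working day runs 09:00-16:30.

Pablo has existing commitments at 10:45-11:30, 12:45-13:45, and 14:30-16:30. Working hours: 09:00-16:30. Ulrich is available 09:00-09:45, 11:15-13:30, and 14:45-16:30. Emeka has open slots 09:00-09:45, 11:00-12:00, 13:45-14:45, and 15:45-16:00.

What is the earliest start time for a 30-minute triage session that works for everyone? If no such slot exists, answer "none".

Pablo free within 09:00–16:30: 09:00–10:45, 11:30–12:45, 13:45–14:30.
Pablo ∩ Ulrich: 09:00–09:45, 11:30–12:45.
Pablo ∩ Ulrich ∩ Emeka: 09:00–09:45, 11:30–12:00.
Windows ≥ 30 min: 09:00–09:45, 11:30–12:00.
Earliest such window starts at 09:00.

09:00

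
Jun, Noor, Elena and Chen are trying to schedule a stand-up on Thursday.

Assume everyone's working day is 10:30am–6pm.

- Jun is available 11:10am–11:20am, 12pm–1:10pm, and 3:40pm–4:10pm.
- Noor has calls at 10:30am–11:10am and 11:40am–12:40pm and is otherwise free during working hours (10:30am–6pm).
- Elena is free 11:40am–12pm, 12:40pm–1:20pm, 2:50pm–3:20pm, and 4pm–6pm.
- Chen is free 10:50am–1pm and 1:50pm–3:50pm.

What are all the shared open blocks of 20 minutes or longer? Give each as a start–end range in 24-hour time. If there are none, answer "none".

12:40–13:00

Noor free within 10:30–18:00: 11:10–11:40, 12:40–18:00.
Jun ∩ Noor: 11:10–11:20, 12:40–13:10, 15:40–16:10.
Jun ∩ Noor ∩ Elena: 12:40–13:10, 16:00–16:10.
Jun ∩ Noor ∩ Elena ∩ Chen: 12:40–13:00.
Windows ≥ 20 min: 12:40–13:00.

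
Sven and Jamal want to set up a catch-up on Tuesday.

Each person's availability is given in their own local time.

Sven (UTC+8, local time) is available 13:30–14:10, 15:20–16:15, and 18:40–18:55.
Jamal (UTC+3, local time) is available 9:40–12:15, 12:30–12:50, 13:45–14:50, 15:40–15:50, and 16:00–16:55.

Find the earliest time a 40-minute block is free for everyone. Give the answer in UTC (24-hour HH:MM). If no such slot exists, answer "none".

Sven → UTC: 05:30–06:10, 07:20–08:15, 10:40–10:55.
Jamal → UTC: 06:40–09:15, 09:30–09:50, 10:45–11:50, 12:40–12:50, 13:00–13:55.
Sven ∩ Jamal: 07:20–08:15, 10:45–10:55.
Windows ≥ 40 min: 07:20–08:15.
Earliest such window starts at 07:20.

07:20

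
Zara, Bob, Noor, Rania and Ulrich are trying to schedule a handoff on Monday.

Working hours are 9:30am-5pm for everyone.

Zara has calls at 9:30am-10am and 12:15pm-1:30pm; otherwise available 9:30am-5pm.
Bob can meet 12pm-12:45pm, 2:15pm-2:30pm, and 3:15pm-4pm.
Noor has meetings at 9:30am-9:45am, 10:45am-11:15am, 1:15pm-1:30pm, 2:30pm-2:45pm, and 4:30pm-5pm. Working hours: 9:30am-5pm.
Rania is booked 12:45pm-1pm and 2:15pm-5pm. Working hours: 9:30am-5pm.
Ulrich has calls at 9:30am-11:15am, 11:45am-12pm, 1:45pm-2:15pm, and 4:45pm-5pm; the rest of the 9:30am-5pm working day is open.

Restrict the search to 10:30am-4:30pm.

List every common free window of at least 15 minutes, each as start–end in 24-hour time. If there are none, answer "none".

12:00–12:15

Zara free within 09:30–17:00: 10:00–12:15, 13:30–17:00.
Noor free within 09:30–17:00: 09:45–10:45, 11:15–13:15, 13:30–14:30, 14:45–16:30.
Rania free within 09:30–17:00: 09:30–12:45, 13:00–14:15.
Ulrich free within 09:30–17:00: 11:15–11:45, 12:00–13:45, 14:15–16:45.
Zara ∩ Bob: 12:00–12:15, 14:15–14:30, 15:15–16:00.
Zara ∩ Bob ∩ Noor: 12:00–12:15, 14:15–14:30, 15:15–16:00.
Zara ∩ Bob ∩ Noor ∩ Rania: 12:00–12:15.
Zara ∩ Bob ∩ Noor ∩ Rania ∩ Ulrich: 12:00–12:15.
Restricted to 10:30–16:30: 12:00–12:15.
Windows ≥ 15 min: 12:00–12:15.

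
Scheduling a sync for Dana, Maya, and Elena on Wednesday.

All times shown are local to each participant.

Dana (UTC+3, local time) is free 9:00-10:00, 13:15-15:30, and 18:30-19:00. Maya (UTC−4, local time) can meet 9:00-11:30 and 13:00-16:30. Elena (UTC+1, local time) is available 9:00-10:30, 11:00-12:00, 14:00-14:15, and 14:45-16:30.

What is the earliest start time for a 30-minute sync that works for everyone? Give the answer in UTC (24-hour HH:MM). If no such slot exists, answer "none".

Dana → UTC: 06:00–07:00, 10:15–12:30, 15:30–16:00.
Maya → UTC: 13:00–15:30, 17:00–20:30.
Elena → UTC: 08:00–09:30, 10:00–11:00, 13:00–13:15, 13:45–15:30.
Dana ∩ Maya: (none).
Dana ∩ Maya ∩ Elena: (none).
Windows ≥ 30 min: (none).

none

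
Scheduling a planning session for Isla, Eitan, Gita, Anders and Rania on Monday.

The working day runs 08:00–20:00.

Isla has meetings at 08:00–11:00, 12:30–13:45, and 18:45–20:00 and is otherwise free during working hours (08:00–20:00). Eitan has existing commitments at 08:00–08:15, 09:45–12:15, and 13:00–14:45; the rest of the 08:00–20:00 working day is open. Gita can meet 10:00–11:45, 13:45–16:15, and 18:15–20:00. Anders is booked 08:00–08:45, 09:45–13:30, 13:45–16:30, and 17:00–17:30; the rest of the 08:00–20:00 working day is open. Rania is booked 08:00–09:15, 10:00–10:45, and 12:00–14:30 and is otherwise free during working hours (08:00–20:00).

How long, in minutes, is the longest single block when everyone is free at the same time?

Isla free within 08:00–20:00: 11:00–12:30, 13:45–18:45.
Eitan free within 08:00–20:00: 08:15–09:45, 12:15–13:00, 14:45–20:00.
Anders free within 08:00–20:00: 08:45–09:45, 13:30–13:45, 16:30–17:00, 17:30–20:00.
Rania free within 08:00–20:00: 09:15–10:00, 10:45–12:00, 14:30–20:00.
Isla ∩ Eitan: 12:15–12:30, 14:45–18:45.
Isla ∩ Eitan ∩ Gita: 14:45–16:15, 18:15–18:45.
Isla ∩ Eitan ∩ Gita ∩ Anders: 18:15–18:45.
Isla ∩ Eitan ∩ Gita ∩ Anders ∩ Rania: 18:15–18:45.
Single common window of 30 minutes.

30 minutes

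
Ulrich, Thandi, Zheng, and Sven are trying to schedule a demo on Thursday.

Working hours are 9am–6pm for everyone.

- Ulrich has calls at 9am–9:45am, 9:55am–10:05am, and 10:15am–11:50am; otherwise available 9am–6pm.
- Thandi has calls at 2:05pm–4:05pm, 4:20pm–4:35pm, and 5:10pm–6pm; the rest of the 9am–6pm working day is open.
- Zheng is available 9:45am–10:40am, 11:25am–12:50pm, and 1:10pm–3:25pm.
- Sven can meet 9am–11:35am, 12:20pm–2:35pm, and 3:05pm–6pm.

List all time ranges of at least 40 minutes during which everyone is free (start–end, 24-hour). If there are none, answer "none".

Ulrich free within 09:00–18:00: 09:45–09:55, 10:05–10:15, 11:50–18:00.
Thandi free within 09:00–18:00: 09:00–14:05, 16:05–16:20, 16:35–17:10.
Ulrich ∩ Thandi: 09:45–09:55, 10:05–10:15, 11:50–14:05, 16:05–16:20, 16:35–17:10.
Ulrich ∩ Thandi ∩ Zheng: 09:45–09:55, 10:05–10:15, 11:50–12:50, 13:10–14:05.
Ulrich ∩ Thandi ∩ Zheng ∩ Sven: 09:45–09:55, 10:05–10:15, 12:20–12:50, 13:10–14:05.
Windows ≥ 40 min: 13:10–14:05.

13:10–14:05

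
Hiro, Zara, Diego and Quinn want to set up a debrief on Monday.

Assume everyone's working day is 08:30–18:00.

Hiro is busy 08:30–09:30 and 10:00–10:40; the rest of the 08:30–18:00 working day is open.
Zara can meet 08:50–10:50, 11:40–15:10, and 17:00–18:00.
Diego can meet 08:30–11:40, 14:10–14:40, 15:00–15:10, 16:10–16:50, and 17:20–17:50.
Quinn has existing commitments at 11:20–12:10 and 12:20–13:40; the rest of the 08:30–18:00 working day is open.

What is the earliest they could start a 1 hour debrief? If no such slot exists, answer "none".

none

Hiro free within 08:30–18:00: 09:30–10:00, 10:40–18:00.
Quinn free within 08:30–18:00: 08:30–11:20, 12:10–12:20, 13:40–18:00.
Hiro ∩ Zara: 09:30–10:00, 10:40–10:50, 11:40–15:10, 17:00–18:00.
Hiro ∩ Zara ∩ Diego: 09:30–10:00, 10:40–10:50, 14:10–14:40, 15:00–15:10, 17:20–17:50.
Hiro ∩ Zara ∩ Diego ∩ Quinn: 09:30–10:00, 10:40–10:50, 14:10–14:40, 15:00–15:10, 17:20–17:50.
Windows ≥ 60 min: (none).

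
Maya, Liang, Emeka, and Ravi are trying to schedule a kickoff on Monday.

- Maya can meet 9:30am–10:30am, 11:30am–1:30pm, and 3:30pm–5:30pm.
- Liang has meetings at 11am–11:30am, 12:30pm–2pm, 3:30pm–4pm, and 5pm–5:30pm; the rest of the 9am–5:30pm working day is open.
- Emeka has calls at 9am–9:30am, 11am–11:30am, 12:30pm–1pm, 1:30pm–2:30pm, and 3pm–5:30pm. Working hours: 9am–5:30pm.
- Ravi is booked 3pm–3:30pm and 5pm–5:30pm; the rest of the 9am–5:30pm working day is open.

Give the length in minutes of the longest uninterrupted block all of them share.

60 minutes

Liang free within 09:00–17:30: 09:00–11:00, 11:30–12:30, 14:00–15:30, 16:00–17:00.
Emeka free within 09:00–17:30: 09:30–11:00, 11:30–12:30, 13:00–13:30, 14:30–15:00.
Ravi free within 09:00–17:30: 09:00–15:00, 15:30–17:00.
Maya ∩ Liang: 09:30–10:30, 11:30–12:30, 16:00–17:00.
Maya ∩ Liang ∩ Emeka: 09:30–10:30, 11:30–12:30.
Maya ∩ Liang ∩ Emeka ∩ Ravi: 09:30–10:30, 11:30–12:30.
Common window lengths: 60, 60 min; longest is 60.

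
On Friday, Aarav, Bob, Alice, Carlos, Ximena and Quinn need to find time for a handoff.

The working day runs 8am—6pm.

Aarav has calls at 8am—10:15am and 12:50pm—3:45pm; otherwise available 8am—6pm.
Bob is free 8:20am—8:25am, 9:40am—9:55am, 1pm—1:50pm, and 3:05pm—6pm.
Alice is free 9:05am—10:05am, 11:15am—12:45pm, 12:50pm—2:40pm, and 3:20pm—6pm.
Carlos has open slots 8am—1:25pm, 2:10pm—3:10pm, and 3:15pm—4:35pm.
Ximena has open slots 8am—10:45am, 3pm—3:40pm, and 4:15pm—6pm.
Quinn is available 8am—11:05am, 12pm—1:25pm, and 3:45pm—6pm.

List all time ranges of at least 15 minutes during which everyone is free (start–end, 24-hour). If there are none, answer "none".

16:15–16:35

Aarav free within 08:00–18:00: 10:15–12:50, 15:45–18:00.
Aarav ∩ Bob: 15:45–18:00.
Aarav ∩ Bob ∩ Alice: 15:45–18:00.
Aarav ∩ Bob ∩ Alice ∩ Carlos: 15:45–16:35.
Aarav ∩ Bob ∩ Alice ∩ Carlos ∩ Ximena: 16:15–16:35.
Aarav ∩ Bob ∩ Alice ∩ Carlos ∩ Ximena ∩ Quinn: 16:15–16:35.
Windows ≥ 15 min: 16:15–16:35.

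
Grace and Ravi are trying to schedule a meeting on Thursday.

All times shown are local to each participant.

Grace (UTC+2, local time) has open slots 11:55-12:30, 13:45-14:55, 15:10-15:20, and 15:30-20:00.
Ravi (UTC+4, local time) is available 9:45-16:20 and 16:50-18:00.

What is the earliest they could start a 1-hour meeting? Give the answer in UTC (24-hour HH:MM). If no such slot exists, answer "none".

Grace → UTC: 09:55–10:30, 11:45–12:55, 13:10–13:20, 13:30–18:00.
Ravi → UTC: 05:45–12:20, 12:50–14:00.
Grace ∩ Ravi: 09:55–10:30, 11:45–12:20, 12:50–12:55, 13:10–13:20, 13:30–14:00.
Windows ≥ 60 min: (none).

none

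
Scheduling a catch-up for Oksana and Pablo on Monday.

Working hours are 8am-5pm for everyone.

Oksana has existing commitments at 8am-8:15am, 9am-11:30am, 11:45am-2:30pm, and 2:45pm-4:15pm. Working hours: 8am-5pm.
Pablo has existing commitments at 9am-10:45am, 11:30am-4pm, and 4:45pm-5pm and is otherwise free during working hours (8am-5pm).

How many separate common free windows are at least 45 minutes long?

Oksana free within 08:00–17:00: 08:15–09:00, 11:30–11:45, 14:30–14:45, 16:15–17:00.
Pablo free within 08:00–17:00: 08:00–09:00, 10:45–11:30, 16:00–16:45.
Oksana ∩ Pablo: 08:15–09:00, 16:15–16:45.
Windows ≥ 45 min: 08:15–09:00.
That's 1 window.

1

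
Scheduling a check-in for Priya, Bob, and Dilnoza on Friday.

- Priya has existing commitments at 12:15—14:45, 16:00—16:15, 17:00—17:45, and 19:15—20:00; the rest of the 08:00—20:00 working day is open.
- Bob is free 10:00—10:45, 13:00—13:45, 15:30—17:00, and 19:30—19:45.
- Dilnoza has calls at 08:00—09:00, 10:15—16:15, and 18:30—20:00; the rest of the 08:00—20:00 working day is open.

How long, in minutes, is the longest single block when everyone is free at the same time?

Priya free within 08:00–20:00: 08:00–12:15, 14:45–16:00, 16:15–17:00, 17:45–19:15.
Dilnoza free within 08:00–20:00: 09:00–10:15, 16:15–18:30.
Priya ∩ Bob: 10:00–10:45, 15:30–16:00, 16:15–17:00.
Priya ∩ Bob ∩ Dilnoza: 10:00–10:15, 16:15–17:00.
Common window lengths: 15, 45 min; longest is 45.

45 minutes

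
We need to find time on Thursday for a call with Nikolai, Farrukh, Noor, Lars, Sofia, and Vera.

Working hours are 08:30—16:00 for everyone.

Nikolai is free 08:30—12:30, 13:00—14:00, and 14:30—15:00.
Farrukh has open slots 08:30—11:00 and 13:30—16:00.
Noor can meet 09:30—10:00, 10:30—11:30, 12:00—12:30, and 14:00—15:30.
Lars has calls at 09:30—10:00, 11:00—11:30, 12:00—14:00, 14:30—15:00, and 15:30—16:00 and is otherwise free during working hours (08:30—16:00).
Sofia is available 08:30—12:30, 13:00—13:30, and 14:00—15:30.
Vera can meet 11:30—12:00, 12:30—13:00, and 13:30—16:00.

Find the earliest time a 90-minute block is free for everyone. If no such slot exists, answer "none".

Lars free within 08:30–16:00: 08:30–09:30, 10:00–11:00, 11:30–12:00, 14:00–14:30, 15:00–15:30.
Nikolai ∩ Farrukh: 08:30–11:00, 13:30–14:00, 14:30–15:00.
Nikolai ∩ Farrukh ∩ Noor: 09:30–10:00, 10:30–11:00, 14:30–15:00.
Nikolai ∩ Farrukh ∩ Noor ∩ Lars: 10:30–11:00.
Nikolai ∩ Farrukh ∩ Noor ∩ Lars ∩ Sofia: 10:30–11:00.
Nikolai ∩ Farrukh ∩ Noor ∩ Lars ∩ Sofia ∩ Vera: (none).
Windows ≥ 90 min: (none).

none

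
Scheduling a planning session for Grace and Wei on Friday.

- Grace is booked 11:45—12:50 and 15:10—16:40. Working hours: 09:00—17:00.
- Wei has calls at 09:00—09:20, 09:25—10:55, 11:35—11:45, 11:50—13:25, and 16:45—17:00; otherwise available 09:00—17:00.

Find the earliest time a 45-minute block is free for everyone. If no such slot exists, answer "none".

Grace free within 09:00–17:00: 09:00–11:45, 12:50–15:10, 16:40–17:00.
Wei free within 09:00–17:00: 09:20–09:25, 10:55–11:35, 11:45–11:50, 13:25–16:45.
Grace ∩ Wei: 09:20–09:25, 10:55–11:35, 13:25–15:10, 16:40–16:45.
Windows ≥ 45 min: 13:25–15:10.
Earliest such window starts at 13:25.

13:25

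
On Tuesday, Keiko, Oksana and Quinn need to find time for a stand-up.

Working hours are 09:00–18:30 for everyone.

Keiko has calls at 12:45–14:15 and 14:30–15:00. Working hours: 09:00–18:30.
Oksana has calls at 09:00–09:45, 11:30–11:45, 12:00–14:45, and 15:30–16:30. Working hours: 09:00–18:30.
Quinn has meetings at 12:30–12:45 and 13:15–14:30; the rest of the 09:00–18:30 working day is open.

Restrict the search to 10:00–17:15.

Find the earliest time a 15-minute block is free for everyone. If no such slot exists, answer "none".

10:00

Keiko free within 09:00–18:30: 09:00–12:45, 14:15–14:30, 15:00–18:30.
Oksana free within 09:00–18:30: 09:45–11:30, 11:45–12:00, 14:45–15:30, 16:30–18:30.
Quinn free within 09:00–18:30: 09:00–12:30, 12:45–13:15, 14:30–18:30.
Keiko ∩ Oksana: 09:45–11:30, 11:45–12:00, 15:00–15:30, 16:30–18:30.
Keiko ∩ Oksana ∩ Quinn: 09:45–11:30, 11:45–12:00, 15:00–15:30, 16:30–18:30.
Restricted to 10:00–17:15: 10:00–11:30, 11:45–12:00, 15:00–15:30, 16:30–17:15.
Windows ≥ 15 min: 10:00–11:30, 11:45–12:00, 15:00–15:30, 16:30–17:15.
Earliest such window starts at 10:00.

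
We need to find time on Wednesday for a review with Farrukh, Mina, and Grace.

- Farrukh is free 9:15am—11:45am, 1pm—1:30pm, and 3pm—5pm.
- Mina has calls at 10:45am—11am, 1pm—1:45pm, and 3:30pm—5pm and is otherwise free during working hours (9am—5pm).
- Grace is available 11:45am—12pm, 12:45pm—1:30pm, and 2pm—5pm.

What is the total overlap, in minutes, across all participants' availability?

Mina free within 09:00–17:00: 09:00–10:45, 11:00–13:00, 13:45–15:30.
Farrukh ∩ Mina: 09:15–10:45, 11:00–11:45, 15:00–15:30.
Farrukh ∩ Mina ∩ Grace: 15:00–15:30.
Total common minutes: 30.

30 minutes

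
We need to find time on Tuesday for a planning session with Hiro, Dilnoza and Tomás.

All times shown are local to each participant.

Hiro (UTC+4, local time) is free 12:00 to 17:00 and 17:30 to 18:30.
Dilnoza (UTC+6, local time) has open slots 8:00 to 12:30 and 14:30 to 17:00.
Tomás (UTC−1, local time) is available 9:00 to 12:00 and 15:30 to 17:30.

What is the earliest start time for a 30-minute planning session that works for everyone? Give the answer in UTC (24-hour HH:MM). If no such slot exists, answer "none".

Hiro → UTC: 08:00–13:00, 13:30–14:30.
Dilnoza → UTC: 02:00–06:30, 08:30–11:00.
Tomás → UTC: 10:00–13:00, 16:30–18:30.
Hiro ∩ Dilnoza: 08:30–11:00.
Hiro ∩ Dilnoza ∩ Tomás: 10:00–11:00.
Windows ≥ 30 min: 10:00–11:00.
Earliest such window starts at 10:00.

10:00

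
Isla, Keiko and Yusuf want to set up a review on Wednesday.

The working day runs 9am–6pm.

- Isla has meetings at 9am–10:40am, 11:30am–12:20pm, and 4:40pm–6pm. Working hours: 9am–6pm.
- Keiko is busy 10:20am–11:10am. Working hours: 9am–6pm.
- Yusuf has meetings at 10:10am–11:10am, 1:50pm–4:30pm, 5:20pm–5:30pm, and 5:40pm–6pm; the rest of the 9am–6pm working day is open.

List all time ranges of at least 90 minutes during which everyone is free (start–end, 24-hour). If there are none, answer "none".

Isla free within 09:00–18:00: 10:40–11:30, 12:20–16:40.
Keiko free within 09:00–18:00: 09:00–10:20, 11:10–18:00.
Yusuf free within 09:00–18:00: 09:00–10:10, 11:10–13:50, 16:30–17:20, 17:30–17:40.
Isla ∩ Keiko: 11:10–11:30, 12:20–16:40.
Isla ∩ Keiko ∩ Yusuf: 11:10–11:30, 12:20–13:50, 16:30–16:40.
Windows ≥ 90 min: 12:20–13:50.

12:20–13:50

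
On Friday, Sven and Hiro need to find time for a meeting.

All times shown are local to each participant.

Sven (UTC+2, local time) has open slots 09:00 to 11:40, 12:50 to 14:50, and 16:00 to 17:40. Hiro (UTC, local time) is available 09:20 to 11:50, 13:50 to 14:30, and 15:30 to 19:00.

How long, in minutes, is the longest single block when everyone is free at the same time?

60 minutes

Sven → UTC: 07:00–09:40, 10:50–12:50, 14:00–15:40.
Hiro → UTC: 09:20–11:50, 13:50–14:30, 15:30–19:00.
Sven ∩ Hiro: 09:20–09:40, 10:50–11:50, 14:00–14:30, 15:30–15:40.
Common window lengths: 20, 60, 30, 10 min; longest is 60.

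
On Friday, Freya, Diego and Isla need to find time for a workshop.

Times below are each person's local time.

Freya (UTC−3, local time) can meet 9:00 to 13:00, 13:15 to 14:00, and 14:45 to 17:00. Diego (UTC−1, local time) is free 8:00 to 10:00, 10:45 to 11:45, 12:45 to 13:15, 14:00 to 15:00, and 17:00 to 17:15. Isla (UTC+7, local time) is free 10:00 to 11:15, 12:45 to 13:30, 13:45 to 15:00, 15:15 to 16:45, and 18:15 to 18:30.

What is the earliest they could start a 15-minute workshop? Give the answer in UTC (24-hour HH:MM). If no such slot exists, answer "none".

none

Freya → UTC: 12:00–16:00, 16:15–17:00, 17:45–20:00.
Diego → UTC: 09:00–11:00, 11:45–12:45, 13:45–14:15, 15:00–16:00, 18:00–18:15.
Isla → UTC: 03:00–04:15, 05:45–06:30, 06:45–08:00, 08:15–09:45, 11:15–11:30.
Freya ∩ Diego: 12:00–12:45, 13:45–14:15, 15:00–16:00, 18:00–18:15.
Freya ∩ Diego ∩ Isla: (none).
Windows ≥ 15 min: (none).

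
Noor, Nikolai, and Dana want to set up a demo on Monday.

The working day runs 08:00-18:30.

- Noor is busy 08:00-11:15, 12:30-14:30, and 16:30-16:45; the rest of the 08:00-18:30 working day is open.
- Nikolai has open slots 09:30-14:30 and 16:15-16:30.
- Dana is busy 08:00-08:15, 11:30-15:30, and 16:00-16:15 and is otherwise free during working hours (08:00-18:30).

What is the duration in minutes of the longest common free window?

15 minutes

Noor free within 08:00–18:30: 11:15–12:30, 14:30–16:30, 16:45–18:30.
Dana free within 08:00–18:30: 08:15–11:30, 15:30–16:00, 16:15–18:30.
Noor ∩ Nikolai: 11:15–12:30, 16:15–16:30.
Noor ∩ Nikolai ∩ Dana: 11:15–11:30, 16:15–16:30.
Common window lengths: 15, 15 min; longest is 15.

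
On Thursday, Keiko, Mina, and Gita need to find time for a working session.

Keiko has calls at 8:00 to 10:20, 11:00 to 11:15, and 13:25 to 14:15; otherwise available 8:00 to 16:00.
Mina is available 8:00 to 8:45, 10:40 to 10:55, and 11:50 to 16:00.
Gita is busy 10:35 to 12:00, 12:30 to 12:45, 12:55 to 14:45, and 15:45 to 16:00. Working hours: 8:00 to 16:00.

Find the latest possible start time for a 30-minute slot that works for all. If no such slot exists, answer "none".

Keiko free within 08:00–16:00: 10:20–11:00, 11:15–13:25, 14:15–16:00.
Gita free within 08:00–16:00: 08:00–10:35, 12:00–12:30, 12:45–12:55, 14:45–15:45.
Keiko ∩ Mina: 10:40–10:55, 11:50–13:25, 14:15–16:00.
Keiko ∩ Mina ∩ Gita: 12:00–12:30, 12:45–12:55, 14:45–15:45.
Windows ≥ 30 min: 12:00–12:30, 14:45–15:45.
Latest start in the last window 14:45–15:45 is 15:45 − 30 min = 15:15.

15:15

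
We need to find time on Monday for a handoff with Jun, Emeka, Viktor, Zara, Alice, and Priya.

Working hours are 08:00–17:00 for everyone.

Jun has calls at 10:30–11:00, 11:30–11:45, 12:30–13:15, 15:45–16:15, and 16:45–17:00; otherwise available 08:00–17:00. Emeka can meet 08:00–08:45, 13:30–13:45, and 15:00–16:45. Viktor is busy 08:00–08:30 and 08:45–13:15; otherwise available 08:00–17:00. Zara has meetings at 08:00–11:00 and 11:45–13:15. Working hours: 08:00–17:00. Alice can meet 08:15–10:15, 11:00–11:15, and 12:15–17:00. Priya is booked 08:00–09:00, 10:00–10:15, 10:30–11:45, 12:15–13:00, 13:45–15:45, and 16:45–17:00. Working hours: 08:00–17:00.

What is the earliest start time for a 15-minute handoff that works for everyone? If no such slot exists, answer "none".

Jun free within 08:00–17:00: 08:00–10:30, 11:00–11:30, 11:45–12:30, 13:15–15:45, 16:15–16:45.
Viktor free within 08:00–17:00: 08:30–08:45, 13:15–17:00.
Zara free within 08:00–17:00: 11:00–11:45, 13:15–17:00.
Priya free within 08:00–17:00: 09:00–10:00, 10:15–10:30, 11:45–12:15, 13:00–13:45, 15:45–16:45.
Jun ∩ Emeka: 08:00–08:45, 13:30–13:45, 15:00–15:45, 16:15–16:45.
Jun ∩ Emeka ∩ Viktor: 08:30–08:45, 13:30–13:45, 15:00–15:45, 16:15–16:45.
Jun ∩ Emeka ∩ Viktor ∩ Zara: 13:30–13:45, 15:00–15:45, 16:15–16:45.
Jun ∩ Emeka ∩ Viktor ∩ Zara ∩ Alice: 13:30–13:45, 15:00–15:45, 16:15–16:45.
Jun ∩ Emeka ∩ Viktor ∩ Zara ∩ Alice ∩ Priya: 13:30–13:45, 16:15–16:45.
Windows ≥ 15 min: 13:30–13:45, 16:15–16:45.
Earliest such window starts at 13:30.

13:30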